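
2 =2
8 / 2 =4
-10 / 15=-0.67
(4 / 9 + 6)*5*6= 580 / 3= 193.33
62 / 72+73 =2659 / 36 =73.86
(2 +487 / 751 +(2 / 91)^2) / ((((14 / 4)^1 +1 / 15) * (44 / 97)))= 23969543415 / 14639598974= 1.64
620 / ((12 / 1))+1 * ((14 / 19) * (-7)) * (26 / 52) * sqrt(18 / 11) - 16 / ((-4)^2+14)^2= 11621 / 225 - 147 * sqrt(22) / 209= 48.35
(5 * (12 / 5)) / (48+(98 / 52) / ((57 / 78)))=228 / 961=0.24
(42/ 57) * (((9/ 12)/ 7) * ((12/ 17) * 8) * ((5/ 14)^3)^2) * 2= 140625/ 76001254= 0.00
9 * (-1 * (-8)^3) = 4608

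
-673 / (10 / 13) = -8749 / 10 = -874.90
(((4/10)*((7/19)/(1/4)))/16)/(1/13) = 0.48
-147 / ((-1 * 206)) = 147 / 206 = 0.71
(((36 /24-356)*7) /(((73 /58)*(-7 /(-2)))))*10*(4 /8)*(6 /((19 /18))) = -22205880 /1387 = -16010.01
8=8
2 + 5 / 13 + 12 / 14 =295 / 91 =3.24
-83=-83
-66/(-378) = 11/63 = 0.17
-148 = -148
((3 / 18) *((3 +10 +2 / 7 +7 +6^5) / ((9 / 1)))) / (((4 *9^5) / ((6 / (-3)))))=-27287 / 22320522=-0.00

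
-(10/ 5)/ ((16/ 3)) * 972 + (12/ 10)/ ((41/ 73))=-148569/ 410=-362.36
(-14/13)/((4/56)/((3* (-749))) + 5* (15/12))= -0.17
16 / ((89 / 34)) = 544 / 89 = 6.11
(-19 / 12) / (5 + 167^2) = -0.00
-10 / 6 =-5 / 3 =-1.67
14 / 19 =0.74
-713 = -713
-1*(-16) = 16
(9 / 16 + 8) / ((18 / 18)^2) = 137 / 16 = 8.56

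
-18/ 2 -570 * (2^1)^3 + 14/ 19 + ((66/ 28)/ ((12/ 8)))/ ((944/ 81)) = -573537647/ 125552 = -4568.13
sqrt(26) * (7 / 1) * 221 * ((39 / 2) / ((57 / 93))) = 1870323 * sqrt(26) / 38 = 250968.78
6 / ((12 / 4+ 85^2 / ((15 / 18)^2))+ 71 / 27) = 81 / 140530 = 0.00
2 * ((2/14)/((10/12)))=12/35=0.34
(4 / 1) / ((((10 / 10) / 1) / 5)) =20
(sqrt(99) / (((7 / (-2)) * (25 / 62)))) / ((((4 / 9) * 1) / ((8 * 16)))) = -107136 * sqrt(11) / 175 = -2030.46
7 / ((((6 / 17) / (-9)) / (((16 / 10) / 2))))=-714 / 5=-142.80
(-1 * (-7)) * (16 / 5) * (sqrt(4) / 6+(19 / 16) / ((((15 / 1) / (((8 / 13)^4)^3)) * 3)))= 39149922696173968 / 5242069152558225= 7.47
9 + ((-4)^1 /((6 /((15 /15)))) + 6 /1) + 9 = 70 /3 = 23.33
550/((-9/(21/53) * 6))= -1925/477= -4.04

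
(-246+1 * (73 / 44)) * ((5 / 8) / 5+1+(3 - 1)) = -268775 / 352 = -763.57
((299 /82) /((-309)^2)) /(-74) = -299 /579378708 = -0.00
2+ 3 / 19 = 41 / 19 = 2.16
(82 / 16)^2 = 26.27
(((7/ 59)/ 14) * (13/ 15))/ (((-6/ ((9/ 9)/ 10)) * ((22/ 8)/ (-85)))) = 221/ 58410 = 0.00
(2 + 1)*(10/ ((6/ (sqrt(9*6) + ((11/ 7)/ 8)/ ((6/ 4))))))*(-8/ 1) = -120*sqrt(6) -110/ 21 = -299.18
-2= -2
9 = 9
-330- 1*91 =-421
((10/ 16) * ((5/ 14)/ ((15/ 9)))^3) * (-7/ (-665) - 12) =-30753/ 417088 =-0.07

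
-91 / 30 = -3.03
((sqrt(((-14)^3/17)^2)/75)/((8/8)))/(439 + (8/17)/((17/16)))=46648/9524925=0.00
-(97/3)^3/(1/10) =-9126730/27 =-338027.04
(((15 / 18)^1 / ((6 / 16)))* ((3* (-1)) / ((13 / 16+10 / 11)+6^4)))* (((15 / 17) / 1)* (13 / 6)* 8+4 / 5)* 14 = -78848 / 68119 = -1.16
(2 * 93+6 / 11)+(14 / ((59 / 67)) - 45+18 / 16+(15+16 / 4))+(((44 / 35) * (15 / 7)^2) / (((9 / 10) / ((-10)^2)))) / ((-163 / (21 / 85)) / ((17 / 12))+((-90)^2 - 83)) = 2389042966267 / 13447752472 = 177.65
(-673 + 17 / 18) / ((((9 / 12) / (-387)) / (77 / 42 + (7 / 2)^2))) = 4883827.72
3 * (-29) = -87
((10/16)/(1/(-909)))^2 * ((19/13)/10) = 78496695/1664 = 47173.49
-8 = -8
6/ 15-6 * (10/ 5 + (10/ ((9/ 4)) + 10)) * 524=-775514/ 15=-51700.93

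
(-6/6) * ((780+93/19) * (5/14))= -74565/266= -280.32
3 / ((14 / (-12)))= -18 / 7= -2.57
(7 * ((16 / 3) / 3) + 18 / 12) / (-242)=-251 / 4356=-0.06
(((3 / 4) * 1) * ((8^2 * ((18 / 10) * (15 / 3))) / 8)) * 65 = 3510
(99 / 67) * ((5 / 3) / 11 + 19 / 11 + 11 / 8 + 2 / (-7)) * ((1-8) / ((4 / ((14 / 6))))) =-38395 / 2144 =-17.91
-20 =-20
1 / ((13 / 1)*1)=1 / 13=0.08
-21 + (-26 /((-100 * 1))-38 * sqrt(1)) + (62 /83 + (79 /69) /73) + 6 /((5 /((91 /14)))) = -1048884287 /20903550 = -50.18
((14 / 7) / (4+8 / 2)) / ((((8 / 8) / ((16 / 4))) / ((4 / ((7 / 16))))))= 64 / 7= 9.14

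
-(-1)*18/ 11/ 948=3/ 1738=0.00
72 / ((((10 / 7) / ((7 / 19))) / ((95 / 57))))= 588 / 19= 30.95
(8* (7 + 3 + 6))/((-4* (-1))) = 32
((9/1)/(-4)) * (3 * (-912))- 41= 6115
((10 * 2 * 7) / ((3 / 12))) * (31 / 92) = 4340 / 23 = 188.70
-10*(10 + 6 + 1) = -170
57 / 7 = 8.14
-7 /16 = -0.44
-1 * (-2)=2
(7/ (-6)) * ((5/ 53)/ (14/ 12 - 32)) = 7/ 1961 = 0.00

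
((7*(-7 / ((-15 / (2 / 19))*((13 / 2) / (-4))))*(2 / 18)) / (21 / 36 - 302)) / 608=98 / 763856145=0.00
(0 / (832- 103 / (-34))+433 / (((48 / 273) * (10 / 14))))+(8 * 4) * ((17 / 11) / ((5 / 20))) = 3645.58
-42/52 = -21/26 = -0.81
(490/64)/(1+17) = 245/576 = 0.43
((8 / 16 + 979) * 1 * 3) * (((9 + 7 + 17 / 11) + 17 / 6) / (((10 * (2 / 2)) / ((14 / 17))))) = 3688797 / 748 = 4931.55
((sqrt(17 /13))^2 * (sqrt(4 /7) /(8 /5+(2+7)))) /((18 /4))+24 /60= 340 * sqrt(7) /43407+2 /5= 0.42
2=2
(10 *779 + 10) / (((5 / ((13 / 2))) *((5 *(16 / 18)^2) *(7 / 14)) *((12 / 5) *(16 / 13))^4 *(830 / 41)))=74212188375 / 22280142848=3.33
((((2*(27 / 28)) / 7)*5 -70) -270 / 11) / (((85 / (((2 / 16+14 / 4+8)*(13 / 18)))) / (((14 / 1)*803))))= -590939453 / 5712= -103455.79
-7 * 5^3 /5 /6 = -175 /6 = -29.17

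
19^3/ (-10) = -6859/ 10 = -685.90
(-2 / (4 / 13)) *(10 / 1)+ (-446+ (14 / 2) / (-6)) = -3073 / 6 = -512.17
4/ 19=0.21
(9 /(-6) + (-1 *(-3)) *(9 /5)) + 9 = 12.90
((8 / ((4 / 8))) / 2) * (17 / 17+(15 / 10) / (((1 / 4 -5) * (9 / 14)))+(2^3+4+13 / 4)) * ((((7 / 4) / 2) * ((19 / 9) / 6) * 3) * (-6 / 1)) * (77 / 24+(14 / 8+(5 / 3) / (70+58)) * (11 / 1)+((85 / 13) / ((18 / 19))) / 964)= -2052315588911 / 129931776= -15795.33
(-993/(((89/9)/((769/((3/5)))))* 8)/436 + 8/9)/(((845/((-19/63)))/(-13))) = -1911491941/11440971360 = -0.17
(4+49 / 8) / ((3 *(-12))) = -9 / 32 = -0.28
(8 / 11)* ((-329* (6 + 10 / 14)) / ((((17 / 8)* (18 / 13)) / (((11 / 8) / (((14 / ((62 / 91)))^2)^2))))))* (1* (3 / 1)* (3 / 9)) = -0.00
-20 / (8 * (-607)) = 5 / 1214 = 0.00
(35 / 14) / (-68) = -5 / 136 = -0.04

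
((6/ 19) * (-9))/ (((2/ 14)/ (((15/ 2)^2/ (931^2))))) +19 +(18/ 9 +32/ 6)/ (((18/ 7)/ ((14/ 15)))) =41276908427/ 1905635970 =21.66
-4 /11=-0.36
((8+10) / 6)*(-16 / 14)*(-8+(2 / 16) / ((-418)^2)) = 33547005 / 1223068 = 27.43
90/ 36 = 5/ 2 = 2.50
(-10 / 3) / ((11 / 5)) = -50 / 33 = -1.52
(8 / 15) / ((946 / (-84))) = -112 / 2365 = -0.05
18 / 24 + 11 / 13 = 83 / 52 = 1.60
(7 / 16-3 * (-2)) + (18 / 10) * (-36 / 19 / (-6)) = 10649 / 1520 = 7.01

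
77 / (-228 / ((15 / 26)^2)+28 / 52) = -75075 / 667363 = -0.11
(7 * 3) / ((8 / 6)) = 15.75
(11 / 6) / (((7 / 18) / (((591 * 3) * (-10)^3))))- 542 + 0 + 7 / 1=-8358963.57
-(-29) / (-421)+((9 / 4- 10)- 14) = -21.82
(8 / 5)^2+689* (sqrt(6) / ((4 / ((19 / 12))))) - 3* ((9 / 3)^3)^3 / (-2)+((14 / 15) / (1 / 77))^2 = 13091* sqrt(6) / 48+3122269 / 90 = 35359.93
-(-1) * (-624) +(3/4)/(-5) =-12483/20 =-624.15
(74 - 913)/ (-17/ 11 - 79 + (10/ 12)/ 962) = 53269788/ 5113937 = 10.42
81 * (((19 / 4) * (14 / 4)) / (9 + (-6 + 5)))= 10773 / 64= 168.33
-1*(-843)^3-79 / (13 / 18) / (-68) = 264792082005 / 442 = 599077108.61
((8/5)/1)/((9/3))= 0.53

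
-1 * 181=-181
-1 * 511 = -511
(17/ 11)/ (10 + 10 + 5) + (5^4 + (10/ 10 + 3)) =172992/ 275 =629.06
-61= -61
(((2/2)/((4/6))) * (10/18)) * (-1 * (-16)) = 40/3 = 13.33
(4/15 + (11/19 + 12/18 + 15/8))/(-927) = -7723/2113560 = -0.00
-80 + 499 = 419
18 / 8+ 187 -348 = -635 / 4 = -158.75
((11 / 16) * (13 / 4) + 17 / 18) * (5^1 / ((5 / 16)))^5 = 29999104 / 9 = 3333233.78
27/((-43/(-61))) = 1647/43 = 38.30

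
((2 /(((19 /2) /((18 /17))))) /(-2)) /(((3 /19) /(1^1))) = -12 /17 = -0.71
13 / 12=1.08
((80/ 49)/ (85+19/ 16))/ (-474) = -640/ 16014327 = -0.00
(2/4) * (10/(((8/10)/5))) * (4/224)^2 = 125/12544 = 0.01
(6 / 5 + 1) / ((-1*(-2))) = 11 / 10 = 1.10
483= 483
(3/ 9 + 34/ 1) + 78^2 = 18355/ 3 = 6118.33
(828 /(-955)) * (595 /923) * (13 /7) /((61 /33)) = -464508 /827221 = -0.56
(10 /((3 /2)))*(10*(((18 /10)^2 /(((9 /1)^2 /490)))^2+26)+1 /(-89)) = 7300828 /267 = 27343.93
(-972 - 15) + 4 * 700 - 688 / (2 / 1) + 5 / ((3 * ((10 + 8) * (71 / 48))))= 938731 / 639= 1469.06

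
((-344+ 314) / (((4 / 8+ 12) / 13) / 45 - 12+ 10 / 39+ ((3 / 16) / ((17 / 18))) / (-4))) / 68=432 / 11527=0.04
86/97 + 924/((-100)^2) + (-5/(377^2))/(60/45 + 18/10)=1585875529141/1619915277500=0.98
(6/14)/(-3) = -1/7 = -0.14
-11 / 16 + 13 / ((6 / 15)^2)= 1289 / 16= 80.56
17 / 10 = 1.70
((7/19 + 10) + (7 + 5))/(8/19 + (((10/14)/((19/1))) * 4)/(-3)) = 8925/148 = 60.30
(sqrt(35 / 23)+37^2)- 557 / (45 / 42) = sqrt(805) / 23+12737 / 15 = 850.37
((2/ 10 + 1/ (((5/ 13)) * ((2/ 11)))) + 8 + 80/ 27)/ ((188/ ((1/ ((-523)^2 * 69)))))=1375/ 191603782152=0.00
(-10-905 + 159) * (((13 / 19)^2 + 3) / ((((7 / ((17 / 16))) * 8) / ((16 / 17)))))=-16902 / 361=-46.82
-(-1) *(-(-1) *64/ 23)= 64/ 23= 2.78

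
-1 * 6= -6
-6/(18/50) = -50/3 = -16.67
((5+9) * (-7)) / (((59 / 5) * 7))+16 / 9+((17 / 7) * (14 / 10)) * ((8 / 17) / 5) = 12098 / 13275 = 0.91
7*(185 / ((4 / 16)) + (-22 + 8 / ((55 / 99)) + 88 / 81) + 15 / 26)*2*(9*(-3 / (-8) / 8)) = 54107809 / 12480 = 4335.56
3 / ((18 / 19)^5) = 2476099 / 629856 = 3.93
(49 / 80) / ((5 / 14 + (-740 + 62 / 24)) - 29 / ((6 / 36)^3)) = -1029 / 11761780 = -0.00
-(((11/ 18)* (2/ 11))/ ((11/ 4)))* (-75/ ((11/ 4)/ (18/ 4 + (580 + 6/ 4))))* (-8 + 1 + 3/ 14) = -11134000/ 2541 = -4381.74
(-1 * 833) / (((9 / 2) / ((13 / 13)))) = -1666 / 9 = -185.11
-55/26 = -2.12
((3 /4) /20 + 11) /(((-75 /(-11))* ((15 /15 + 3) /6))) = 9713 /4000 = 2.43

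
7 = 7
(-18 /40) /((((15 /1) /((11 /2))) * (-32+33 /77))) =231 /44200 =0.01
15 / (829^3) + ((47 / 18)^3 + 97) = 381444789838283 / 3322623305448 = 114.80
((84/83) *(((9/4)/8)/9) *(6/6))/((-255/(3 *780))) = -819/2822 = -0.29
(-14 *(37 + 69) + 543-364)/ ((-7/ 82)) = 107010/ 7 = 15287.14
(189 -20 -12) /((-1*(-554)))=157 /554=0.28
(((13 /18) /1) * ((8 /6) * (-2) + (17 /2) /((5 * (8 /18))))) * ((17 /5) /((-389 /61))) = -1873859 /4201200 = -0.45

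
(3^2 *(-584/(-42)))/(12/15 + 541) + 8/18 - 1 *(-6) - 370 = -6889724/18963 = -363.32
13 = 13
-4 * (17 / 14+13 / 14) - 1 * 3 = -81 / 7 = -11.57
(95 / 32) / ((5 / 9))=5.34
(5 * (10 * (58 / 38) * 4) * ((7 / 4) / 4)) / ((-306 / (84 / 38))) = -35525 / 36822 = -0.96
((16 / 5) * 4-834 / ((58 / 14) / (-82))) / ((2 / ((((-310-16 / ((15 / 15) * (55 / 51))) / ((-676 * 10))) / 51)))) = 314682791 / 40433250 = 7.78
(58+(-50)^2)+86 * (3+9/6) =2945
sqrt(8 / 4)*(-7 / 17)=-7*sqrt(2) / 17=-0.58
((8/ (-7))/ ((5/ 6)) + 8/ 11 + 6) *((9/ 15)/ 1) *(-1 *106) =-655716/ 1925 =-340.63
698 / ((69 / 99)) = 23034 / 23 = 1001.48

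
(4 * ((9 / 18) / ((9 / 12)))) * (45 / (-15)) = -8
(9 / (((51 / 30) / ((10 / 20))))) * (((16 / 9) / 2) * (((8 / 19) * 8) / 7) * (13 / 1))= 33280 / 2261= 14.72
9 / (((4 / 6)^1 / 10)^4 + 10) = 455625 / 506251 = 0.90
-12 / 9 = -4 / 3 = -1.33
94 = 94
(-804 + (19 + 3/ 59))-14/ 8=-185661/ 236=-786.70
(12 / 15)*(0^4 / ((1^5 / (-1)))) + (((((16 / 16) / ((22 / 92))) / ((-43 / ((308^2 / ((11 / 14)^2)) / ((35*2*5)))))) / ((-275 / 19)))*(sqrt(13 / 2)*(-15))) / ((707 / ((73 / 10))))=-75031152*sqrt(26) / 328439375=-1.16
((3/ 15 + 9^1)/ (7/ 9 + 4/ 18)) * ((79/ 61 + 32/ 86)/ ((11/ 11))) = 201158/ 13115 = 15.34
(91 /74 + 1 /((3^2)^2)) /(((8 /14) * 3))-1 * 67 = -4767061 /71928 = -66.28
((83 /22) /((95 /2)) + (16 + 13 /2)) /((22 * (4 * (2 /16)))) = 47191 /22990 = 2.05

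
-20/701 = -0.03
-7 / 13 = -0.54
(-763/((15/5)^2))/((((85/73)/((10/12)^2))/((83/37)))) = -23115085/203796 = -113.42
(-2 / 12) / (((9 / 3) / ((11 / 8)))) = -11 / 144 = -0.08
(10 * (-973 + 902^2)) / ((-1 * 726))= -1354385 / 121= -11193.26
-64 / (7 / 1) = -64 / 7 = -9.14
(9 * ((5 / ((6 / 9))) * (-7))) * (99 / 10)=-4677.75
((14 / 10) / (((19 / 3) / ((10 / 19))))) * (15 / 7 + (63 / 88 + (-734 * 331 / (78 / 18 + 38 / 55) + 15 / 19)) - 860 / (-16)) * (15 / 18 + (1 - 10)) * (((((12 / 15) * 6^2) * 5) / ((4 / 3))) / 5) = 619992374698557 / 625472210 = 991238.88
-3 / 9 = -1 / 3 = -0.33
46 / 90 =23 / 45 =0.51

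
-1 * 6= -6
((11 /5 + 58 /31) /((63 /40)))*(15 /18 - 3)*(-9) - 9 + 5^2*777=12672628 /651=19466.40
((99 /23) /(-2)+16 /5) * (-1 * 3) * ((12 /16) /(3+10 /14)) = -15183 /23920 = -0.63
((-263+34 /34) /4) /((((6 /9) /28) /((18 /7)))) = -7074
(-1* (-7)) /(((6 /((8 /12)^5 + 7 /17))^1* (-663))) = -15715 /16433118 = -0.00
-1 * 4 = -4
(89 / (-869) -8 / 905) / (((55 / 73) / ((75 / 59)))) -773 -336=-1919093288 / 1730179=-1109.19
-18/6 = -3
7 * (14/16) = 49/8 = 6.12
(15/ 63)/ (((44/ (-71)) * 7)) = -355/ 6468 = -0.05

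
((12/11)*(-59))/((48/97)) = -5723/44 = -130.07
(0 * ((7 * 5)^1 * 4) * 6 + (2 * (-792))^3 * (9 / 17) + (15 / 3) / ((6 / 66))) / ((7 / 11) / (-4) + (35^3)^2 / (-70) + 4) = 1573840461644 / 19643178377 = 80.12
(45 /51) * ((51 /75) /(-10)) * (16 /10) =-12 /125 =-0.10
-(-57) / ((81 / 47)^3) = 1972637 / 177147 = 11.14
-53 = -53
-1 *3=-3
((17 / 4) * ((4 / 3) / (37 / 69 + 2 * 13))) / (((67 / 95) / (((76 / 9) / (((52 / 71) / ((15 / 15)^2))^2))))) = 3557710955 / 746366868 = 4.77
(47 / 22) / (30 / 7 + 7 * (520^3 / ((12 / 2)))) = 987 / 75787713980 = 0.00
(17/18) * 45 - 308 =-531/2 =-265.50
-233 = -233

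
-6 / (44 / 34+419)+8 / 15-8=-160354 / 21435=-7.48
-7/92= -0.08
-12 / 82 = -6 / 41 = -0.15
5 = 5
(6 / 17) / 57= 2 / 323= 0.01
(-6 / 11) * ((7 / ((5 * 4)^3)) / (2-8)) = 7 / 88000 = 0.00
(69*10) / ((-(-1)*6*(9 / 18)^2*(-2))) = -230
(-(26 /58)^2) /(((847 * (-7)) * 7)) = 169 /34904023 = 0.00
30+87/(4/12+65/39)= 73.50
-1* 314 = -314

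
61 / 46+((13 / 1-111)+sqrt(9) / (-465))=-689331 / 7130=-96.68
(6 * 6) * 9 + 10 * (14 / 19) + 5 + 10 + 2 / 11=72429 / 209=346.55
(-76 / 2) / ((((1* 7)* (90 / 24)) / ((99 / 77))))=-456 / 245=-1.86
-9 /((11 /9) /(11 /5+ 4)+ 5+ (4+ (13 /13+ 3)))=-2511 /3682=-0.68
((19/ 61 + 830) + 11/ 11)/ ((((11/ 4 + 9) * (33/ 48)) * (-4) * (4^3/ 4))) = -4610/ 2867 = -1.61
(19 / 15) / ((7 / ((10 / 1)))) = 38 / 21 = 1.81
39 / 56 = 0.70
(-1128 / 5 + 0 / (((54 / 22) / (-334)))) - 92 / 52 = -14779 / 65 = -227.37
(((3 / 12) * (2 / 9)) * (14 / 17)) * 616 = 4312 / 153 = 28.18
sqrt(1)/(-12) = -1/12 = -0.08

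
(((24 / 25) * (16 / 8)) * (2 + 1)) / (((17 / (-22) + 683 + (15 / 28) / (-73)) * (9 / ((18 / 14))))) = 51392 / 42608425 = 0.00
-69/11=-6.27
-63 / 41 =-1.54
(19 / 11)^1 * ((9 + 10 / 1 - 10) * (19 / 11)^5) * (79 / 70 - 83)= -220598136009 / 11273570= -19567.73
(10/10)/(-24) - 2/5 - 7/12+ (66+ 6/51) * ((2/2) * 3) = 134183/680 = 197.33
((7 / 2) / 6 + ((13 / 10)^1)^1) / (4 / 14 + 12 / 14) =791 / 480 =1.65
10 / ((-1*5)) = -2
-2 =-2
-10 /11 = -0.91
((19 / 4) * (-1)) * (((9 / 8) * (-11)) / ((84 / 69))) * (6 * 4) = 129789 / 112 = 1158.83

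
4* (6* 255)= 6120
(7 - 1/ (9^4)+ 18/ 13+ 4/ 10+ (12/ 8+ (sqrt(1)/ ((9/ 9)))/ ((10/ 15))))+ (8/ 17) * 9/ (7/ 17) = 65885107/ 2985255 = 22.07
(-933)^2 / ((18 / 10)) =483605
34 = 34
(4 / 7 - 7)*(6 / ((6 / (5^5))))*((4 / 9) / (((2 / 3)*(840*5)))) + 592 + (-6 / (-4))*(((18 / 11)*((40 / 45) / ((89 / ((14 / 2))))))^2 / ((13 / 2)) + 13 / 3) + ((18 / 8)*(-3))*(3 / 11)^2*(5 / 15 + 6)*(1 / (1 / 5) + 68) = 443477404063 / 1221053834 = 363.19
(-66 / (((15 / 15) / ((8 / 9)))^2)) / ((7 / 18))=-2816 / 21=-134.10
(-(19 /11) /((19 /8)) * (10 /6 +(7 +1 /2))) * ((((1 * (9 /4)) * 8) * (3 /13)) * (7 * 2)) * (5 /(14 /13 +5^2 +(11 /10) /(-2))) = -504000 /6637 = -75.94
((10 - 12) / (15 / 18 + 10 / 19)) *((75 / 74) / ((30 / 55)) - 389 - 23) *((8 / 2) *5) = 13839828 / 1147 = 12066.11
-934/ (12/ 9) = -1401/ 2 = -700.50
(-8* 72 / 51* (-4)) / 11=768 / 187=4.11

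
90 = 90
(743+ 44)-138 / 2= 718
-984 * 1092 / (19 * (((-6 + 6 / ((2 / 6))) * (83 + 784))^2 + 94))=-76752 / 146901635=-0.00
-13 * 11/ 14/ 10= -143/ 140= -1.02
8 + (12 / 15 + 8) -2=74 / 5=14.80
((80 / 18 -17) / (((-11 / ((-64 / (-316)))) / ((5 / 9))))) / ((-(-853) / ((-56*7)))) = -3543680 / 60041817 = -0.06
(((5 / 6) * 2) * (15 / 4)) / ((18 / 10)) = 125 / 36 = 3.47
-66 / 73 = -0.90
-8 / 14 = -0.57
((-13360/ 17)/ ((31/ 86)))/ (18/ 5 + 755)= -5744800/ 1998911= -2.87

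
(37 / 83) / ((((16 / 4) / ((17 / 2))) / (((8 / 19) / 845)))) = 0.00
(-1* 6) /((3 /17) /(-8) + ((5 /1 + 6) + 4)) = -272 /679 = -0.40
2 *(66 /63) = 44 /21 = 2.10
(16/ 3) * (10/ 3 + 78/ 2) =2032/ 9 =225.78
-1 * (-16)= 16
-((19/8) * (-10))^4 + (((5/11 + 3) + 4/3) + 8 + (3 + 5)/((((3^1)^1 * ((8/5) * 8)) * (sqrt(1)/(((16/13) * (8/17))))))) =-593995307773/1867008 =-318153.60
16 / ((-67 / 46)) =-736 / 67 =-10.99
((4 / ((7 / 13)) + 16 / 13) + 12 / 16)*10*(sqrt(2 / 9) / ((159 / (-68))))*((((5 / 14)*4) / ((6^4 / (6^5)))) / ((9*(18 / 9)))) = -5822500*sqrt(2) / 911547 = -9.03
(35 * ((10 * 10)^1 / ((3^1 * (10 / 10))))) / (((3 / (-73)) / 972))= -27594000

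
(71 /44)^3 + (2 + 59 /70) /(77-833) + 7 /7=2928954473 /563492160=5.20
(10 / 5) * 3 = 6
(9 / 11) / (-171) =-1 / 209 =-0.00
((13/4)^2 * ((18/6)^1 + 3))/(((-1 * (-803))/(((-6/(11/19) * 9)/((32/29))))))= -7542639/1130624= -6.67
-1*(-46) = 46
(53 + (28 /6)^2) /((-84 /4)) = -673 /189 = -3.56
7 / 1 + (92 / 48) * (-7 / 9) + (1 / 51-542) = -984961 / 1836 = -536.47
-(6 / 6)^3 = -1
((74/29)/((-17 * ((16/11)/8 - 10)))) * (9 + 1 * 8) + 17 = 27029/1566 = 17.26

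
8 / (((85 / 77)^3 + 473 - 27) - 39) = 456533 / 23302882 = 0.02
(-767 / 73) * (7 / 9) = -5369 / 657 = -8.17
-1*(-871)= 871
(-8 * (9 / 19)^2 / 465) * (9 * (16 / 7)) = -31104 / 391685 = -0.08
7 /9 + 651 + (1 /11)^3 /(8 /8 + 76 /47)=320113627 /491139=651.78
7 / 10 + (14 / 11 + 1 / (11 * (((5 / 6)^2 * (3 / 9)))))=1301 / 550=2.37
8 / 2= 4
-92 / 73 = -1.26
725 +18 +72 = 815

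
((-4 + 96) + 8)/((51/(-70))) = -7000/51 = -137.25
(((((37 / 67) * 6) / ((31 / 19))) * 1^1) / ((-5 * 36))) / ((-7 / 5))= 703 / 87234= 0.01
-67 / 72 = -0.93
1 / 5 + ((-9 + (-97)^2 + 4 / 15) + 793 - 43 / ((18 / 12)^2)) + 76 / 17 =7786802 / 765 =10178.83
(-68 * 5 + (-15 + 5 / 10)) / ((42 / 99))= -23397 / 28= -835.61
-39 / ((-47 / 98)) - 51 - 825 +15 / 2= -73995 / 94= -787.18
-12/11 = -1.09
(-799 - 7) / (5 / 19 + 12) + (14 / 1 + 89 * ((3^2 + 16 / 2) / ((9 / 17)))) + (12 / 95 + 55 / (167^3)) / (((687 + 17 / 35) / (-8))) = 2806.16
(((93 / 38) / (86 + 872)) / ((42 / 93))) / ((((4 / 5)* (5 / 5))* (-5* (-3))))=961 / 2038624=0.00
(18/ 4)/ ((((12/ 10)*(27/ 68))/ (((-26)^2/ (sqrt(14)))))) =28730*sqrt(14)/ 63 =1706.31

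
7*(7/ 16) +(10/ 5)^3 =177/ 16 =11.06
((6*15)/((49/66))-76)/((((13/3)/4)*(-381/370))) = -3279680/80899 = -40.54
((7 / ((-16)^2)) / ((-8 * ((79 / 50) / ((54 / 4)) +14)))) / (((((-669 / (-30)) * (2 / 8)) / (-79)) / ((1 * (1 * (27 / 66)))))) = 16797375 / 11967814144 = 0.00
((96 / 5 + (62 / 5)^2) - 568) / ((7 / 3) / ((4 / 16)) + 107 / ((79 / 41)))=-2340612 / 384325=-6.09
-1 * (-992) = 992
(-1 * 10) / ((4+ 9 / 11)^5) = -1610510 / 418195493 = -0.00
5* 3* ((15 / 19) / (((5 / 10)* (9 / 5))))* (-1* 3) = -39.47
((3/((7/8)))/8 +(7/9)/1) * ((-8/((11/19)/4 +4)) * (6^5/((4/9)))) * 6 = -59885568/245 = -244430.89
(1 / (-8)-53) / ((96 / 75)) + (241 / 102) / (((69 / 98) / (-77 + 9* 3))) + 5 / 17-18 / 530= -49902205751 / 238728960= -209.03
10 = 10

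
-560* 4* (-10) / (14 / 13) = 20800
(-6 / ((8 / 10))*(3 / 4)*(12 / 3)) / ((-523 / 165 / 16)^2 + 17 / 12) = -156816000 / 10147129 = -15.45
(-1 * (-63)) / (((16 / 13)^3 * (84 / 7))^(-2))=152202903552 / 4826809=31532.82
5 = 5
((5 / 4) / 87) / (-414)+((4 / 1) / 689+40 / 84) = 334895261 / 694859256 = 0.48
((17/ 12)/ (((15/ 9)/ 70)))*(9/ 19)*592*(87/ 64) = 3447549/ 152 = 22681.24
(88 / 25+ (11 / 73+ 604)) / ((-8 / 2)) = -1108999 / 7300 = -151.92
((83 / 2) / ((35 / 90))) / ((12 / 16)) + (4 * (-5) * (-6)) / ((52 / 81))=29958 / 91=329.21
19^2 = 361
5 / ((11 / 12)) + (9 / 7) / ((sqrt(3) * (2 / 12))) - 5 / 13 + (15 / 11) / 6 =18 * sqrt(3) / 7 + 1515 / 286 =9.75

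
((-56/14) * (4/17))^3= -4096/4913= -0.83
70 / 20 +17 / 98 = 180 / 49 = 3.67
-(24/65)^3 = -13824/274625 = -0.05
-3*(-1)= 3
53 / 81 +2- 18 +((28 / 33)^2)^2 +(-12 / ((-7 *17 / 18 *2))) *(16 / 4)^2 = -14412415 / 47041533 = -0.31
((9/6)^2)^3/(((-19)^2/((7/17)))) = 5103/392768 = 0.01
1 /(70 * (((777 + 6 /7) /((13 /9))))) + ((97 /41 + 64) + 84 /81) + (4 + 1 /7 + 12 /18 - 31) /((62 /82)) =142849781411 /4359974850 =32.76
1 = 1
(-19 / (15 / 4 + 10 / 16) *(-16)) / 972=608 / 8505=0.07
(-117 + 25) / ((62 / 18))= -828 / 31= -26.71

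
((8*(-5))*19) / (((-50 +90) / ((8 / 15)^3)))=-9728 / 3375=-2.88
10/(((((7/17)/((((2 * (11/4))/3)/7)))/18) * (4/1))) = 28.62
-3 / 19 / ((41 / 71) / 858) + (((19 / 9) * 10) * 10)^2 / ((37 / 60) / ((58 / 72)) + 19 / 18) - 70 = 24168.83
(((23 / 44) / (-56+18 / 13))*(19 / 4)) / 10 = -5681 / 1249600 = -0.00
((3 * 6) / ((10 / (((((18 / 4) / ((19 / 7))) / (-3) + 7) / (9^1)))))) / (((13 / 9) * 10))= 441 / 4940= 0.09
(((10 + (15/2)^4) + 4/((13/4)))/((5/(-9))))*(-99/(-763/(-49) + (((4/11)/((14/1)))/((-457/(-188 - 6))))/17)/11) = 32002804851633/9688035760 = 3303.33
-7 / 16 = -0.44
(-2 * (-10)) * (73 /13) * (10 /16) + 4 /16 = 3663 /52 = 70.44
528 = 528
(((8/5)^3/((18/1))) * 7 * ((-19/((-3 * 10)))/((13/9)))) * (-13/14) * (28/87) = -34048/163125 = -0.21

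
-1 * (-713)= 713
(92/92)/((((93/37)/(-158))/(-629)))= 3677134/93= 39539.08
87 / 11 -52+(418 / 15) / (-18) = -67774 / 1485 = -45.64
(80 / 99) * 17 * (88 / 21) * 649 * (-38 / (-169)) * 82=22002449920 / 31941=688846.62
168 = 168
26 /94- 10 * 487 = -228877 /47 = -4869.72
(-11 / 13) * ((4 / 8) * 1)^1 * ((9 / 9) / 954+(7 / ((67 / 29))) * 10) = -21303557 / 1661868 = -12.82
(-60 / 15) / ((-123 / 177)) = 236 / 41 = 5.76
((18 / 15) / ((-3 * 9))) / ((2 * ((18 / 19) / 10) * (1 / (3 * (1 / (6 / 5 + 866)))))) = -95 / 117072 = -0.00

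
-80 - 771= -851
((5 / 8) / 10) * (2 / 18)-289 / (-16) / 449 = 1525 / 32328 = 0.05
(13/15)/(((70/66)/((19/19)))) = 143/175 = 0.82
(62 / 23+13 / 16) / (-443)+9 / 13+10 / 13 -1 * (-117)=251040177 / 2119312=118.45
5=5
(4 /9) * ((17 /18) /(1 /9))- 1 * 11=-65 /9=-7.22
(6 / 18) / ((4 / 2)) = 1 / 6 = 0.17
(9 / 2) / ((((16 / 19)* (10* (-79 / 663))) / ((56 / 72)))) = -88179 / 25280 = -3.49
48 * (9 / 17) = 432 / 17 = 25.41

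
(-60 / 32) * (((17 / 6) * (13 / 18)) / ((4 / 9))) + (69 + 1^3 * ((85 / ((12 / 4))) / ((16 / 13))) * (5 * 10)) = 465181 / 384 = 1211.41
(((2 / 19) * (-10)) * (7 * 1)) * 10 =-1400 / 19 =-73.68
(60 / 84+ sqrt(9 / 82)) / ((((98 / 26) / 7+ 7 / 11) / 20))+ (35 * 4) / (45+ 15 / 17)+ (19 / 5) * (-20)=-77445 / 1274+ 715 * sqrt(82) / 1148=-55.15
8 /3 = 2.67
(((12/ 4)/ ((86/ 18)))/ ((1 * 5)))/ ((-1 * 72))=-3/ 1720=-0.00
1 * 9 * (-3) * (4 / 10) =-54 / 5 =-10.80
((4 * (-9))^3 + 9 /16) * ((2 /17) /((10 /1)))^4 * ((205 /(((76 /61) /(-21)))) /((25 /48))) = 406985229 /68637500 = 5.93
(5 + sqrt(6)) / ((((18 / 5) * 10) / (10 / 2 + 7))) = sqrt(6) / 3 + 5 / 3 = 2.48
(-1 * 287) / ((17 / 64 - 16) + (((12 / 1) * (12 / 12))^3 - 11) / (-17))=18368 / 7471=2.46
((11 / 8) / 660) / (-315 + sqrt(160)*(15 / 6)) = -21 / 3143200 - sqrt(10) / 4714800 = -0.00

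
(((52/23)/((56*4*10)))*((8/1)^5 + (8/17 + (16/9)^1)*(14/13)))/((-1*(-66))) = 370343/738990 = 0.50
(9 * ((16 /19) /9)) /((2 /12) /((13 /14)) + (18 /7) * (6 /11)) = 48048 /90269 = 0.53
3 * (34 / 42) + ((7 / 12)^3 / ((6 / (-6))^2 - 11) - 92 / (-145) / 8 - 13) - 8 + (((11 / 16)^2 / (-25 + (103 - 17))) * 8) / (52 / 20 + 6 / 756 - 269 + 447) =-450704116354423 / 24347086081920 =-18.51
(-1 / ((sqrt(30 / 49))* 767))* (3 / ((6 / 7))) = -49* sqrt(30) / 46020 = -0.01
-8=-8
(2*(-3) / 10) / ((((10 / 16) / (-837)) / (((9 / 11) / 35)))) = 180792 / 9625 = 18.78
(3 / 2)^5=243 / 32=7.59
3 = 3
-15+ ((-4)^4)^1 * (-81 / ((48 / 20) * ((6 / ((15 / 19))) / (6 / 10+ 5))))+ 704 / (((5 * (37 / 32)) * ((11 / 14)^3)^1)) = -2607294797 / 425315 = -6130.27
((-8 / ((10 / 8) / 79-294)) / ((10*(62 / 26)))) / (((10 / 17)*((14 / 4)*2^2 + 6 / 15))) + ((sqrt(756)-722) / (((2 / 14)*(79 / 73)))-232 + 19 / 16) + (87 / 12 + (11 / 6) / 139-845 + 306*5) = -95828612872774141 / 22769165872080 + 3066*sqrt(21) / 79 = -4030.85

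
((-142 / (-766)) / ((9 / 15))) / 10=71 / 2298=0.03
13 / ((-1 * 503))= -13 / 503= -0.03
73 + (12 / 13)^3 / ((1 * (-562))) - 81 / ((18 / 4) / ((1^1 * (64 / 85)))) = 3119431481 / 52475345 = 59.45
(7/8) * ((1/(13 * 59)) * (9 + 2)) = 77/6136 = 0.01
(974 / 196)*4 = 974 / 49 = 19.88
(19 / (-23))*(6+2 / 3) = -380 / 69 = -5.51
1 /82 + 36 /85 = 3037 /6970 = 0.44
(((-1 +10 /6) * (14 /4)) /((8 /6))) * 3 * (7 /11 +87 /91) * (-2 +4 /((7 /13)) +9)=241491 /2002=120.62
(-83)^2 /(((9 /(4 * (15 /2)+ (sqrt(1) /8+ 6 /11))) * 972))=18593411 /769824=24.15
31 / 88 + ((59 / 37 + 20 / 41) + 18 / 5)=4028023 / 667480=6.03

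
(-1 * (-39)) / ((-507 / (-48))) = 48 / 13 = 3.69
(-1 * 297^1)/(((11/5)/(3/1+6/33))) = -4725/11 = -429.55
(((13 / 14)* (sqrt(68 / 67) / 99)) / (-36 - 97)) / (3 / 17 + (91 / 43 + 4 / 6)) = -9503* sqrt(1139) / 13359282090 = -0.00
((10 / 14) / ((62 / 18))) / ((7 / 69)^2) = 214245 / 10633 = 20.15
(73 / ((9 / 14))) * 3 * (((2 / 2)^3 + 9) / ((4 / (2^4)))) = 40880 / 3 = 13626.67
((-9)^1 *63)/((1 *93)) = -189/31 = -6.10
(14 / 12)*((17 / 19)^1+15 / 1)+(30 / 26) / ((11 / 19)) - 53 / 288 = 15926015 / 782496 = 20.35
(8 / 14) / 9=4 / 63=0.06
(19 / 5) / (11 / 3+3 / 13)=39 / 40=0.98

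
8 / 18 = 4 / 9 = 0.44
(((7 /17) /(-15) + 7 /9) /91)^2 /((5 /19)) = 127756 /494515125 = 0.00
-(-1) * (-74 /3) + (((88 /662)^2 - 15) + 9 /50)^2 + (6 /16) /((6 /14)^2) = 11792586688108477 /60018063605000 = 196.48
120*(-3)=-360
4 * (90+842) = 3728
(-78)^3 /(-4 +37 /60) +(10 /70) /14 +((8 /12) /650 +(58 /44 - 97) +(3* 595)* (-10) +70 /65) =1864139839006 /15240225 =122317.08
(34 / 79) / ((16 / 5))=85 / 632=0.13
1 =1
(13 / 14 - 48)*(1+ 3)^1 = -1318 / 7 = -188.29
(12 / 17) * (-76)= -912 / 17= -53.65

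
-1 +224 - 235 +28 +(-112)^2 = 12560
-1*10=-10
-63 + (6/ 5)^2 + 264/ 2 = 1761/ 25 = 70.44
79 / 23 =3.43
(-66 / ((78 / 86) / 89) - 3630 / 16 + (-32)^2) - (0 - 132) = -576923 / 104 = -5547.34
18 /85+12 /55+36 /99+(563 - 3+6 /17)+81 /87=15240733 /27115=562.08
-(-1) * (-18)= -18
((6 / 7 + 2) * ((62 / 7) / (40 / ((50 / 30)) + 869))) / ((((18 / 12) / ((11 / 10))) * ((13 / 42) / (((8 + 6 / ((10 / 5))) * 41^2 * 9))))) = 907982064 / 81263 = 11173.38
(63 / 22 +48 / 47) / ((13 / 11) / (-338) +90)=52221 / 1209733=0.04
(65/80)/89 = 13/1424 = 0.01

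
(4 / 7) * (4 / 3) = 16 / 21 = 0.76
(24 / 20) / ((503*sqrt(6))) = 0.00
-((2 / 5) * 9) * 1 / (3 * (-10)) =3 / 25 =0.12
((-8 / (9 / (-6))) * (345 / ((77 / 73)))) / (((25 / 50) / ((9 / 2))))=1208880 / 77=15699.74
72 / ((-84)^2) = 1 / 98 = 0.01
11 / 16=0.69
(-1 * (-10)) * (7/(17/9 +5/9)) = 28.64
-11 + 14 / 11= -107 / 11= -9.73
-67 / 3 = -22.33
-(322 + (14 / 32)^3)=-1319255 / 4096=-322.08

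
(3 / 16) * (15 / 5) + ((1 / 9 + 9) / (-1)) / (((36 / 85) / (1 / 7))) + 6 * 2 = 9.49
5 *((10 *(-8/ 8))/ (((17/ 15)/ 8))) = -6000/ 17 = -352.94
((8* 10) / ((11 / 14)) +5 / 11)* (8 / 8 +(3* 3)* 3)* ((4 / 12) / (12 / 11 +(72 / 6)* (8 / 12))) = 105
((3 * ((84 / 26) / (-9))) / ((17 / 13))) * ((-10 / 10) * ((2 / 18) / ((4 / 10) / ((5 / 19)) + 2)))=175 / 6732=0.03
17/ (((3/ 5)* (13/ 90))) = 2550/ 13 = 196.15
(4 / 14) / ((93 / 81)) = 54 / 217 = 0.25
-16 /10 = -8 /5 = -1.60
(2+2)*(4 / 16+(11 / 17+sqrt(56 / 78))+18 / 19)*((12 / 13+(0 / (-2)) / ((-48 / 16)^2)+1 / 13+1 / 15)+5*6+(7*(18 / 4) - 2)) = 7268*sqrt(273) / 585+4329911 / 9690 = 652.12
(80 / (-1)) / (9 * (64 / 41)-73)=3280 / 2417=1.36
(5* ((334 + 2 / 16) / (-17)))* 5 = -66825 / 136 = -491.36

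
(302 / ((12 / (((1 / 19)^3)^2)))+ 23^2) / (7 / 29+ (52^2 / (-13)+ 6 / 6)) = -4330385166905 / 1692522614856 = -2.56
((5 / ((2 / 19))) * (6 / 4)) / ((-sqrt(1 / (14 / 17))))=-285 * sqrt(238) / 68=-64.66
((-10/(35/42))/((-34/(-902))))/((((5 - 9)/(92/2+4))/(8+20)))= 111423.53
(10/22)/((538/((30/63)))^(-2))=31911201/55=580203.65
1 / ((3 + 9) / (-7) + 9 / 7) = -7 / 3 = -2.33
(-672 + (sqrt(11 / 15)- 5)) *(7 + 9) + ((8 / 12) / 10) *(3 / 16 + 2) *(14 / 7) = -259961 / 24 + 16 *sqrt(165) / 15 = -10818.01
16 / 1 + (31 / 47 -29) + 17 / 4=-1521 / 188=-8.09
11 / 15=0.73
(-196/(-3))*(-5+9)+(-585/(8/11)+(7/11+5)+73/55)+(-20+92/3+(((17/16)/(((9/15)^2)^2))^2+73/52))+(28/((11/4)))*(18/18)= -536349557141/1200925440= -446.61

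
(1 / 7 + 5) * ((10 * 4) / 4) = 360 / 7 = 51.43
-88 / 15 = -5.87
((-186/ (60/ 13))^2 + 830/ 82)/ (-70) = -6700269/ 287000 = -23.35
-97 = -97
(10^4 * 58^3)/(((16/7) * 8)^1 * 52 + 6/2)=13657840000/6677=2045505.47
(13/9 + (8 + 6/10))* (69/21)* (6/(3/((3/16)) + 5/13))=270296/22365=12.09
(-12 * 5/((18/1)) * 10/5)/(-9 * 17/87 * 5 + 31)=-145/483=-0.30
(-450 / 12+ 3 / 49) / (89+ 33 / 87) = -35467 / 84672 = -0.42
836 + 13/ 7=5865/ 7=837.86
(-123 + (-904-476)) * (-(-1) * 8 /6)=-2004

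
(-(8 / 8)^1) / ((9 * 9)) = -1 / 81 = -0.01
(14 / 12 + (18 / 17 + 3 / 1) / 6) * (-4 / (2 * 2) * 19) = -1786 / 51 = -35.02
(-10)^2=100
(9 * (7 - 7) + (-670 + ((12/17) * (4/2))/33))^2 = 15695579524/34969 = 448842.68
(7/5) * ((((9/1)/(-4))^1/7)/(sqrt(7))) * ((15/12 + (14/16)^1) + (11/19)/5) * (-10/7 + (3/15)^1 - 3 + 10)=-1548027 * sqrt(7)/1862000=-2.20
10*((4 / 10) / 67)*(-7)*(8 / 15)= -224 / 1005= -0.22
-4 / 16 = -1 / 4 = -0.25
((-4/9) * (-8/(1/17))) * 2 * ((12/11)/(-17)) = -256/33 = -7.76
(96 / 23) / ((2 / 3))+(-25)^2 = 14519 / 23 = 631.26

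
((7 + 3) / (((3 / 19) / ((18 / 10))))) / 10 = 57 / 5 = 11.40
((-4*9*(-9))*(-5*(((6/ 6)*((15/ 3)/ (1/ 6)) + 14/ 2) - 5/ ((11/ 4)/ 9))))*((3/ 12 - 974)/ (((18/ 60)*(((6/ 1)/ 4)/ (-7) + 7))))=175902300/ 11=15991118.18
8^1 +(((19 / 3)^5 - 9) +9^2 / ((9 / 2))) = 2480230 / 243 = 10206.71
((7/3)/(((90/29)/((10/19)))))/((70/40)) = 116/513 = 0.23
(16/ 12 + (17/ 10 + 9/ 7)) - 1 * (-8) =12.32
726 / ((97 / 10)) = 7260 / 97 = 74.85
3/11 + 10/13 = 149/143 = 1.04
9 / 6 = 3 / 2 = 1.50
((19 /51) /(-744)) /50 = -19 /1897200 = -0.00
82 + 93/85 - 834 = -750.91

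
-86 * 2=-172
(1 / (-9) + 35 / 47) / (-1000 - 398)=-134 / 295677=-0.00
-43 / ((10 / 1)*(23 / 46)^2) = -86 / 5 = -17.20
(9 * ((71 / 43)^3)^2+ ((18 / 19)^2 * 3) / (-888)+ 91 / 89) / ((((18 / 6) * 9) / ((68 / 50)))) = 46858806072869204743 / 5072399358197991975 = 9.24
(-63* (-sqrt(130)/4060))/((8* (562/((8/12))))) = 3* sqrt(130)/1303840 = 0.00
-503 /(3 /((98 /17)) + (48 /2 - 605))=49294 /56887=0.87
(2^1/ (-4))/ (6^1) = -1/ 12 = -0.08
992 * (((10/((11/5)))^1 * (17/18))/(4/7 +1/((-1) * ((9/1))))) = 2951200/319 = 9251.41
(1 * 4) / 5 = 4 / 5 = 0.80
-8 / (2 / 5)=-20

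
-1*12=-12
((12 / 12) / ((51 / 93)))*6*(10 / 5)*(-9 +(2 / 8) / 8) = -26691 / 136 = -196.26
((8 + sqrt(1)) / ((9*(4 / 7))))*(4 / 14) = 1 / 2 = 0.50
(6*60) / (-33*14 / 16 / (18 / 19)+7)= -17280 / 1127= -15.33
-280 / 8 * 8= -280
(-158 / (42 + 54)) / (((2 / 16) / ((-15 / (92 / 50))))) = 9875 / 92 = 107.34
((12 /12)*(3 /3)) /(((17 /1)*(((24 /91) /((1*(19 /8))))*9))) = 1729 /29376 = 0.06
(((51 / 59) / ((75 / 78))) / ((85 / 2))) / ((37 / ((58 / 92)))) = 2262 / 6276125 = 0.00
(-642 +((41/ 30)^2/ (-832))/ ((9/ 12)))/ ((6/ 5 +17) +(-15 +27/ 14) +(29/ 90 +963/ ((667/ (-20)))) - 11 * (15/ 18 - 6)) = -19.22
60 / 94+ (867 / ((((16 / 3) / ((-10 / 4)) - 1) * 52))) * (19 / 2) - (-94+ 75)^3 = 33282817 / 4888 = 6809.09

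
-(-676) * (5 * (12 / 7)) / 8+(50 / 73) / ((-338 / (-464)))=62629790 / 86359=725.23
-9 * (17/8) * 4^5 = -19584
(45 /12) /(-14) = -15 /56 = -0.27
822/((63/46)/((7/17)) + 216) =12604/3363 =3.75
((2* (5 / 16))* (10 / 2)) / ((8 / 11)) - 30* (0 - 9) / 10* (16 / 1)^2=442643 / 64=6916.30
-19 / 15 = -1.27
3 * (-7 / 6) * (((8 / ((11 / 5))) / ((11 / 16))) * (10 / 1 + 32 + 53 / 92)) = -2193520 / 2783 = -788.19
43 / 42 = 1.02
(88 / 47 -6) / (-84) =97 / 1974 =0.05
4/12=1/3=0.33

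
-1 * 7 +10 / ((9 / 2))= -4.78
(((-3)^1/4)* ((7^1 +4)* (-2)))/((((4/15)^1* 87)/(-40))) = -825/29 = -28.45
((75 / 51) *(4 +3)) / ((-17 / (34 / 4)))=-5.15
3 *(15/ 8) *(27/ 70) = 243/ 112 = 2.17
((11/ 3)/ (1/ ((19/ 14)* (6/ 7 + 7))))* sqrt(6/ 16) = 11495* sqrt(6)/ 1176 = 23.94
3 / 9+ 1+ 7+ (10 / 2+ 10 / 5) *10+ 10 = 265 / 3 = 88.33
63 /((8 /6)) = 189 /4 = 47.25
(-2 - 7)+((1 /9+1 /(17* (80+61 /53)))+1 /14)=-81226309 /9212742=-8.82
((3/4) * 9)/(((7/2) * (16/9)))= 243/224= 1.08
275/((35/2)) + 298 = 2196/7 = 313.71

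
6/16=3/8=0.38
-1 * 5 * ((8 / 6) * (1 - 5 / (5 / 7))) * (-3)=-120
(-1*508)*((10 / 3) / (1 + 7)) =-635 / 3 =-211.67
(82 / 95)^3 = 551368 / 857375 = 0.64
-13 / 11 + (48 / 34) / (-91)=-20375 / 17017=-1.20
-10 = -10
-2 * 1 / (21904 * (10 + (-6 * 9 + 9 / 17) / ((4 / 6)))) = 17 / 13071212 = 0.00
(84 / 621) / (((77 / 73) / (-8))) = -2336 / 2277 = -1.03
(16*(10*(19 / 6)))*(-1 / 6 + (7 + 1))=35720 / 9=3968.89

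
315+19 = 334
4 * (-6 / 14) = -12 / 7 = -1.71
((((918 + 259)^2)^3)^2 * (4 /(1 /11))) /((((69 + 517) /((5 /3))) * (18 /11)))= 4276346905527238902891584225123421070205 /7911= 540557060488843243950396200000000000.00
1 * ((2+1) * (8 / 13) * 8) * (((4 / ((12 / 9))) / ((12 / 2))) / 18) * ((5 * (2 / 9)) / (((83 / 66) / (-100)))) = -352000 / 9711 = -36.25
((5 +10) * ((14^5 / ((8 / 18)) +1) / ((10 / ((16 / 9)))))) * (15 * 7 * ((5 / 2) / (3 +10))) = 65159500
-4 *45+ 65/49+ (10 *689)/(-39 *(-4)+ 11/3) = -3180815/23471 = -135.52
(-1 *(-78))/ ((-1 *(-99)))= 26/ 33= 0.79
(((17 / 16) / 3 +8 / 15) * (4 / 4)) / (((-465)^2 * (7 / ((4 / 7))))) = 0.00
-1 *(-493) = 493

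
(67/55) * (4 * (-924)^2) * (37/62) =384820128/155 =2482710.50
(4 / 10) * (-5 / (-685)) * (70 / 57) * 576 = 5376 / 2603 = 2.07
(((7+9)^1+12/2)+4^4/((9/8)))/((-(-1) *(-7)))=-2246/63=-35.65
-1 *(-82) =82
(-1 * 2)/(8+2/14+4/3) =-42/199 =-0.21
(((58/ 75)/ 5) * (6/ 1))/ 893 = 116/ 111625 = 0.00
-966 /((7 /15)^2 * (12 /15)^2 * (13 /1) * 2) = -388125 /1456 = -266.57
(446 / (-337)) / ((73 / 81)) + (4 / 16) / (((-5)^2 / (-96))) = -1493574 / 615025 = -2.43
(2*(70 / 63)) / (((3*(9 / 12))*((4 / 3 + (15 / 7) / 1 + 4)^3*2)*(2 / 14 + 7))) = 0.00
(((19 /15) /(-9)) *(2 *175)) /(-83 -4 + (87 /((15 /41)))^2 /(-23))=382375 /19760571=0.02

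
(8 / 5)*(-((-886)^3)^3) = 2691494421246139644397334528 / 5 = 538298884249227928879466900.00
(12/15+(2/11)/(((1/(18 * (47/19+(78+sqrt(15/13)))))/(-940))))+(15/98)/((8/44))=-4609654229/18620 - 33840 * sqrt(195)/143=-250869.22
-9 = -9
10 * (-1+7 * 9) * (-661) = -409820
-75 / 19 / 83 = -75 / 1577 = -0.05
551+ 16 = 567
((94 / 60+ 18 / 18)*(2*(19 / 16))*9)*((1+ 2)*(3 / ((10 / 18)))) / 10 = 355509 / 4000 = 88.88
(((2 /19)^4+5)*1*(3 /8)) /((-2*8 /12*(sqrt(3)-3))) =1954863*sqrt(3) /8340544+5864589 /8340544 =1.11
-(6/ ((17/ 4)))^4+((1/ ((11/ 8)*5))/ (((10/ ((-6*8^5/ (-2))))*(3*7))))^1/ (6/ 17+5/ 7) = 174516219904/ 2916970925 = 59.83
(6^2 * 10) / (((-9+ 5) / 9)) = -810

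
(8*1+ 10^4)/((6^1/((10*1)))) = 16680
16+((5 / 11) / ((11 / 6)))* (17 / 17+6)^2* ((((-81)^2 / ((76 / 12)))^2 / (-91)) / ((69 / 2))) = -54029898556 / 13060619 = -4136.86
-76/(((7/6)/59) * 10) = -13452/35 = -384.34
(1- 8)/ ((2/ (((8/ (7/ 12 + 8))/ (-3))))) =112/ 103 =1.09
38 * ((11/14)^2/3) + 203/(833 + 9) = 498860/61887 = 8.06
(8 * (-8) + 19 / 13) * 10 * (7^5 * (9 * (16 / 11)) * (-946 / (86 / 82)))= 1613455865280 / 13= 124111989636.92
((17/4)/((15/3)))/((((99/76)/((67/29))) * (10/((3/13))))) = 0.03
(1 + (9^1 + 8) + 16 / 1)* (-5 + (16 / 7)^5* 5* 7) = 177849750 / 2401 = 74073.20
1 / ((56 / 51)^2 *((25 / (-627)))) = -1630827 / 78400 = -20.80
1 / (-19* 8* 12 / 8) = -1 / 228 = -0.00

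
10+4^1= 14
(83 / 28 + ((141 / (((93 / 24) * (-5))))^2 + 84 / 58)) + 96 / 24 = 1197290583 / 19508300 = 61.37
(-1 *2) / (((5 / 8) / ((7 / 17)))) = -112 / 85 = -1.32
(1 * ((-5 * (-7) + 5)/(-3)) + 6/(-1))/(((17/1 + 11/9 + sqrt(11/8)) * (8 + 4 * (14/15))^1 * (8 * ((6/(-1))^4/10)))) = -29725/339414768 + 725 * sqrt(22)/603404032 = -0.00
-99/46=-2.15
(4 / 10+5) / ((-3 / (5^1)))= -9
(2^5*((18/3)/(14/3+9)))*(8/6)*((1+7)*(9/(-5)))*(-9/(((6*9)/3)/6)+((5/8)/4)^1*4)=131328/205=640.62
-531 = -531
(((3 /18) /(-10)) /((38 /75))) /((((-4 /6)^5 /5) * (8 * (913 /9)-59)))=54675 /32943872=0.00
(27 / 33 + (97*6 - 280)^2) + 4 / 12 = 3009770 / 33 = 91205.15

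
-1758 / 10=-175.80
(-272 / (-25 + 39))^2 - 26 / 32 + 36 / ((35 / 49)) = 1674063 / 3920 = 427.06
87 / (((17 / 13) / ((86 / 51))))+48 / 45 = 490954 / 4335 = 113.25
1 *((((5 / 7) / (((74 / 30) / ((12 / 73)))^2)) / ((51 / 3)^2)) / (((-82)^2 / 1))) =40500 / 24809200250863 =0.00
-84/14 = -6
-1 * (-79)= 79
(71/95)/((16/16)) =71/95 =0.75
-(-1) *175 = 175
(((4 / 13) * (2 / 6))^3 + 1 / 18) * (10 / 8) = 33595 / 474552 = 0.07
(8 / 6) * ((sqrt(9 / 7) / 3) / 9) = 4 * sqrt(7) / 189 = 0.06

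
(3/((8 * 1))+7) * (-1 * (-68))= 1003/2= 501.50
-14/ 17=-0.82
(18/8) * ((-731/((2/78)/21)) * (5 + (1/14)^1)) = -54651753/8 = -6831469.12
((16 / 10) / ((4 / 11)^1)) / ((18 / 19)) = 209 / 45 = 4.64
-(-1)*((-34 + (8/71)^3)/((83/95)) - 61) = -2968107283/29706613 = -99.91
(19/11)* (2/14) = 19/77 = 0.25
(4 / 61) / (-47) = -4 / 2867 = -0.00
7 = 7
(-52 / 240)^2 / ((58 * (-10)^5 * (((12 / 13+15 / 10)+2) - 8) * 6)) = 2197 / 5825520000000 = 0.00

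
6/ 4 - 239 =-475/ 2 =-237.50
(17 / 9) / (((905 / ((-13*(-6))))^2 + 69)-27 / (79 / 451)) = 0.04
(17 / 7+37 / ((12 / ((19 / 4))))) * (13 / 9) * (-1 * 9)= -74581 / 336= -221.97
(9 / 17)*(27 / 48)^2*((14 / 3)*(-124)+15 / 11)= -4629393 / 47872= -96.70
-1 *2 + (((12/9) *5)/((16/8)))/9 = -44/27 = -1.63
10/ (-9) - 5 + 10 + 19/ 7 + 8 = 920/ 63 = 14.60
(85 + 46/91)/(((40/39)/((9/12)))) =70029/1120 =62.53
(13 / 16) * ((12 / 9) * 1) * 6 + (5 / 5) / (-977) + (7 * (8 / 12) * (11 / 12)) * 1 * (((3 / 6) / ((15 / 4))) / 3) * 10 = 1329535 / 158274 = 8.40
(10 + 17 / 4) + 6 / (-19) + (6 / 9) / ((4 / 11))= 3595 / 228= 15.77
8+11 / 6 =59 / 6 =9.83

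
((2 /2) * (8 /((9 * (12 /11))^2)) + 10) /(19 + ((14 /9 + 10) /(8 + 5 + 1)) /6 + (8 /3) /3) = 102907 /204390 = 0.50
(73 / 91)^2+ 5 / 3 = 57392 / 24843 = 2.31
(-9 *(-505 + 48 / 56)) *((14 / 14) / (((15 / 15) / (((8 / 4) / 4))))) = 31761 / 14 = 2268.64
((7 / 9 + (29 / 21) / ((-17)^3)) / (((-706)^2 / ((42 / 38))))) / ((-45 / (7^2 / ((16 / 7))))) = -8254295 / 10049941143072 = -0.00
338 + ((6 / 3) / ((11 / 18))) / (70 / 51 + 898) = 42634765 / 126137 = 338.00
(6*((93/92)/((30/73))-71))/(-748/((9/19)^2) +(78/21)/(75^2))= 0.12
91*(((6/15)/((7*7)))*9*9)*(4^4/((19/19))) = 539136/35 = 15403.89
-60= -60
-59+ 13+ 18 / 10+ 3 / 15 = -44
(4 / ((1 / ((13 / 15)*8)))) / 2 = 208 / 15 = 13.87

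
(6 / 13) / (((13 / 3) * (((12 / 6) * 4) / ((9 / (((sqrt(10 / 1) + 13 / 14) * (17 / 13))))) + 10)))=7329 / 678467 - 9996 * sqrt(10) / 8820071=0.01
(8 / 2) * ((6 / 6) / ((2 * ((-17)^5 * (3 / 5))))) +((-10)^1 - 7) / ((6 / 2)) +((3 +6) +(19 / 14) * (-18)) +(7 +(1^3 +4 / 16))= -1532025983 / 119267988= -12.85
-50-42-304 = -396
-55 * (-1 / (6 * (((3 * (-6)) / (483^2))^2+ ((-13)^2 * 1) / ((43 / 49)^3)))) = 267103067235935 / 7286802758499354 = 0.04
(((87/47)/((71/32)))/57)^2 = 861184/4019940409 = 0.00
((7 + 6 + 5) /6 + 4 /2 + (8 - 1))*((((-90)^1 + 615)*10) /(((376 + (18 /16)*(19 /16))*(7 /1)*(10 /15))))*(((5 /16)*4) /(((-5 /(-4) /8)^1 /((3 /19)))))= 41472000 /917681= 45.19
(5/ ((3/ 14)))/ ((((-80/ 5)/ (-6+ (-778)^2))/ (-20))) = 52961825/ 3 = 17653941.67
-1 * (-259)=259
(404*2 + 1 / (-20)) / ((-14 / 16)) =-32318 / 35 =-923.37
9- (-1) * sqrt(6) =sqrt(6)+9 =11.45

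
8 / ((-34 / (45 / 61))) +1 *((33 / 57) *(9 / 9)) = 0.41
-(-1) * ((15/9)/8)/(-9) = -0.02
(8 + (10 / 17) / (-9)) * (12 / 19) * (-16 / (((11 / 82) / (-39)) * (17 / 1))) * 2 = 165647872 / 60401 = 2742.47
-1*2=-2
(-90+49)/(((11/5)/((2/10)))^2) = -41/121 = -0.34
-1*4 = -4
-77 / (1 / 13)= -1001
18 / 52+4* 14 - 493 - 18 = -11821 / 26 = -454.65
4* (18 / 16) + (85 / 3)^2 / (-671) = 39901 / 12078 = 3.30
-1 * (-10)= 10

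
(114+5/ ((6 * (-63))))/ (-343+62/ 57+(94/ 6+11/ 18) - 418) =-818653/ 5340783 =-0.15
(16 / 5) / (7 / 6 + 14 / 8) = 192 / 175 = 1.10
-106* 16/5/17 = -1696/85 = -19.95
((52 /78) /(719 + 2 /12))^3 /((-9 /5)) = -64 /144615520575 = -0.00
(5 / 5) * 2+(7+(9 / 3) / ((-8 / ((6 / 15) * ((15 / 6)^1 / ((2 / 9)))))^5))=9260037 / 1048576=8.83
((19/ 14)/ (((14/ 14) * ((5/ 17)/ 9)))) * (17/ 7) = 49419/ 490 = 100.86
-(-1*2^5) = 32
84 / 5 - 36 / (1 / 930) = -167316 / 5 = -33463.20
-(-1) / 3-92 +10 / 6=-90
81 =81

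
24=24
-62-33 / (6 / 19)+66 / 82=-13587 / 82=-165.70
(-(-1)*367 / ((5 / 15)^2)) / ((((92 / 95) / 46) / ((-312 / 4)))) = -12237615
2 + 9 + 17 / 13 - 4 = 108 / 13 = 8.31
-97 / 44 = -2.20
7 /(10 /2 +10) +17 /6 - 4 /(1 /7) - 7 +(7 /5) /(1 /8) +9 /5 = -187 /10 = -18.70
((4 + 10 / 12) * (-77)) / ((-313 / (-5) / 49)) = -547085 / 1878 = -291.31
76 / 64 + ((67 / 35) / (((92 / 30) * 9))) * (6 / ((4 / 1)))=3327 / 2576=1.29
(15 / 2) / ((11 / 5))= 75 / 22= 3.41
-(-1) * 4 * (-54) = -216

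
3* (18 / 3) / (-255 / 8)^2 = 128 / 7225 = 0.02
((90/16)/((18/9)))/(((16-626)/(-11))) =99/1952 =0.05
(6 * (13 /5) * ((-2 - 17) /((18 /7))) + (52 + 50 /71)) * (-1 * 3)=66629 /355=187.69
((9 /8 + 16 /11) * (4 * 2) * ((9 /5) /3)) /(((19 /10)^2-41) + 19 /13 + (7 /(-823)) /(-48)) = -1748644560 /5074036627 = -0.34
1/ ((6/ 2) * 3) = 1/ 9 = 0.11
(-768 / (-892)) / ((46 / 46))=192 / 223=0.86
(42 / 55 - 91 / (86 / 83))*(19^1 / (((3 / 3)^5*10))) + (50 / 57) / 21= -9363270629 / 56618100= -165.38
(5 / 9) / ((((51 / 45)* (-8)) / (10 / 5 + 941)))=-23575 / 408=-57.78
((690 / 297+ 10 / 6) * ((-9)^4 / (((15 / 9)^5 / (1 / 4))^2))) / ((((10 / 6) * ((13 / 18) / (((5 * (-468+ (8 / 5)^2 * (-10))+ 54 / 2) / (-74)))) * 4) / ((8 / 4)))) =224129339034813 / 1653437500000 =135.55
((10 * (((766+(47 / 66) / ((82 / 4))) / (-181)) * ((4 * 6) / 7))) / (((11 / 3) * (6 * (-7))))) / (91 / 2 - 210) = -82915600 / 14475706861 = -0.01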